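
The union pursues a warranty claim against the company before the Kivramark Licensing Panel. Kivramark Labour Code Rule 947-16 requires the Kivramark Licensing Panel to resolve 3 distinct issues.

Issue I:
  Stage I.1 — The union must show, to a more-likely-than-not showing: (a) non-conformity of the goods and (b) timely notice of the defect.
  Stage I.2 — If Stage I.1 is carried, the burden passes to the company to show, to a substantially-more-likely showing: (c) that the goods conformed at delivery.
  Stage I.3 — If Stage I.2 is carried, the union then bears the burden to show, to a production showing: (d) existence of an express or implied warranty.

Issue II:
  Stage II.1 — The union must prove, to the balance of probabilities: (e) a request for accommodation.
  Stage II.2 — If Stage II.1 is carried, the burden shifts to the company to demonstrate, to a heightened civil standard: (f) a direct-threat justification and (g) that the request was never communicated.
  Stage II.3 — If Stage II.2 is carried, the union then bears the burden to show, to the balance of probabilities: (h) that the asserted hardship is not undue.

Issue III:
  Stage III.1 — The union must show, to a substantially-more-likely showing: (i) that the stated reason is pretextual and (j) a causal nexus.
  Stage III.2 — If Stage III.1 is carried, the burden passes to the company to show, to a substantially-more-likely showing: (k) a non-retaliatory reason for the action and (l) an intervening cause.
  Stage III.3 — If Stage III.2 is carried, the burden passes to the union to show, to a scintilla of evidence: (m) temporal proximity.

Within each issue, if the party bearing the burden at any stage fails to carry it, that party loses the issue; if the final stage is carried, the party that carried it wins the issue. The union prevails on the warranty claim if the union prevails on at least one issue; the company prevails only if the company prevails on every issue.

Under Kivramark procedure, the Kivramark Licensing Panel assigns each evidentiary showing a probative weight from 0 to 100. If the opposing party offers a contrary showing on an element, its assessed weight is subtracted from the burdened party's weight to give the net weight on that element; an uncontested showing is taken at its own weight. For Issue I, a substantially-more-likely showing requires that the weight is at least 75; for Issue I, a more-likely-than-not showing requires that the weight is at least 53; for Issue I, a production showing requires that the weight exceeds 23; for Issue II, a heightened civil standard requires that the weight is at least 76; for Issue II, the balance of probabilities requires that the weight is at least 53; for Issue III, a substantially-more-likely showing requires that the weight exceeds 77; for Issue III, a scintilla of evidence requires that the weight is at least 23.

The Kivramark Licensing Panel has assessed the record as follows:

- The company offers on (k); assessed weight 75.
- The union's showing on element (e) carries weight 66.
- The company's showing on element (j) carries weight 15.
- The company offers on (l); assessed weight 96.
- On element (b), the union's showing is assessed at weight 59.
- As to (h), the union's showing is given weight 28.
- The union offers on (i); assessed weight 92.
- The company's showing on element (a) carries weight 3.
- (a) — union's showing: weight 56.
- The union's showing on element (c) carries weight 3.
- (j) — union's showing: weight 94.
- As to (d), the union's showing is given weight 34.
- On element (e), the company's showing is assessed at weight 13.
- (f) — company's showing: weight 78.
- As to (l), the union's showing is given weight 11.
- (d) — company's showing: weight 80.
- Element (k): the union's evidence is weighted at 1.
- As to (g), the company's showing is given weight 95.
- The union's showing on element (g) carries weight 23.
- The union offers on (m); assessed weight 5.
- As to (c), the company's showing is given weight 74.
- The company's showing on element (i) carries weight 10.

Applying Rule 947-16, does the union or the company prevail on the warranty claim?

union

— Issue I —
Stage I.1 (union, a more-likely-than-not showing, weight is at least 53): (a) net 56−3=53 ≥ 53 — meets; (b) 59 ≥ 53 — meets.
  Stage I.1 is satisfied; the onus moves to the company.
Stage I.2 (company, a substantially-more-likely showing, weight is at least 75): (c) net 74−3=71 < 75 — fails.
  The company does not carry Stage I.2.
The union prevails on this issue.
— Issue II —
Stage II.1 — burden on union; standard: the balance of probabilities (weight is at least 53).
    (e): 66 − 13 = 53 ≥ 53 [met]
  Stage II.1 carried; the burden shifts to the company.
Stage II.2 — burden on company; standard: a heightened civil standard (weight is at least 76).
    (f): 78 ≥ 76 [met]
    (g): 95 − 23 = 72 < 76 [not met]
  Not every element is met, so the company fails to carry Stage II.2.
The union prevails on this issue.
— Issue III —
Stage III.1 (union, a substantially-more-likely showing, weight exceeds 77): (i) net 92−10=82 > 77 — meets; (j) net 94−15=79 > 77 — meets.
  All elements met. The burden passes to the company.
Stage III.2 (company, a substantially-more-likely showing, weight exceeds 77): (k) net 75−1=74 ≤ 77 — fails; (l) net 96−11=85 > 77 — meets.
  The company does not carry Stage III.2.
The analysis ends at Stage III.2; the union prevails on this issue.
Per-issue: Issue I → union; Issue II → union; Issue III → union. The union must prevail on at least one issue; overall, the union prevails.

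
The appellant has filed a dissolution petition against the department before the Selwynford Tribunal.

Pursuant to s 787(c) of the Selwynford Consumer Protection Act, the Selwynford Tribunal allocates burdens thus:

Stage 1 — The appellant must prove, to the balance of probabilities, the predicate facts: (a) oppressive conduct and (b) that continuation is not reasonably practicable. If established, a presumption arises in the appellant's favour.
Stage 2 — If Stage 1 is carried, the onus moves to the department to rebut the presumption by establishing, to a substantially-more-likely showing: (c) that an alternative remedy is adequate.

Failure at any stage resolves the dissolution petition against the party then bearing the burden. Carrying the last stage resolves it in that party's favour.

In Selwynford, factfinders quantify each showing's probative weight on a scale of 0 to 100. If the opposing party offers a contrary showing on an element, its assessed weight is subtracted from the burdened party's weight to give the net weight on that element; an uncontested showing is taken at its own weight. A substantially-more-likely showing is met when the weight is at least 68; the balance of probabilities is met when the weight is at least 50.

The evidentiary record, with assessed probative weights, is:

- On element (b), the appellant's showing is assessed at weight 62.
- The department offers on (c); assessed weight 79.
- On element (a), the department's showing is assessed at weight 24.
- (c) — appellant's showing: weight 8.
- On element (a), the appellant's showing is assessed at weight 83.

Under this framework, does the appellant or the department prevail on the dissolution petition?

department

Stage 1 (appellant, the balance of probabilities, weight is at least 50): (a) net 83−24=59 ≥ 50 — meets; (b) 62 ≥ 50 — meets.
  All elements met. The burden passes to the department.
Stage 2 (department, a substantially-more-likely showing, weight is at least 68): (c) net 79−8=71 ≥ 68 — meets.
  All elements met at the final stage.
With every stage satisfied, the department prevails.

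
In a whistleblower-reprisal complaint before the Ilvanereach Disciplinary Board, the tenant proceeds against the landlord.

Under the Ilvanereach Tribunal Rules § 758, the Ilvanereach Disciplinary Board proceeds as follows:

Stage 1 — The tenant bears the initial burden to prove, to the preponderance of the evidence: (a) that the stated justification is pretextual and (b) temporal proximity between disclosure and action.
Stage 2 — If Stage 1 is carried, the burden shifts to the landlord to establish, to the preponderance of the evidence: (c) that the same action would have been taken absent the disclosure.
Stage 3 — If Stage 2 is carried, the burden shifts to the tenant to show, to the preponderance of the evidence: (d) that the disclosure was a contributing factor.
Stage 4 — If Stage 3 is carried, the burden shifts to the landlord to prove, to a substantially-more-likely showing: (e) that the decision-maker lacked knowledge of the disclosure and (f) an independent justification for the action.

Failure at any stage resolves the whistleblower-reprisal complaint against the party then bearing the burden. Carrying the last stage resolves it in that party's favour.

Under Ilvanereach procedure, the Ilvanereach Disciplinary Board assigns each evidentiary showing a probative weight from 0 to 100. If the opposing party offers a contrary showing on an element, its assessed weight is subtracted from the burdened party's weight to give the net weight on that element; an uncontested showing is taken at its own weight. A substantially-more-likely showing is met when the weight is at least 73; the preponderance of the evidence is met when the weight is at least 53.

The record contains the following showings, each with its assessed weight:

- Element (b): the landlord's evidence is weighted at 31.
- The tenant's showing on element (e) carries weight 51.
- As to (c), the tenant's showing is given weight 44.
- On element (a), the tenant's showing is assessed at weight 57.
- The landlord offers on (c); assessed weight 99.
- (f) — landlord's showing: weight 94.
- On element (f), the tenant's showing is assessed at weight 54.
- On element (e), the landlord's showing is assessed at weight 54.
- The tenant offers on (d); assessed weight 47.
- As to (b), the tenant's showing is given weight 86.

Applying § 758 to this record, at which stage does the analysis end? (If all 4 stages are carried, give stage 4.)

Stage 1 (tenant, the preponderance of the evidence, weight is at least 53): (a) 57 ≥ 53 — meets; (b) net 86−31=55 ≥ 53 — meets.
  The tenant carries Stage 1; the landlord now bears the burden.
Stage 2 (landlord, the preponderance of the evidence, weight is at least 53): (c) net 99−44=55 ≥ 53 — meets.
  All elements met. The burden passes to the tenant.
Stage 3 (tenant, the preponderance of the evidence, weight is at least 53): (d) 47 < 53 — fails.
  Not every element is met, so the tenant fails to carry Stage 3.
The analysis ends at Stage 3; the landlord prevails.

stage 3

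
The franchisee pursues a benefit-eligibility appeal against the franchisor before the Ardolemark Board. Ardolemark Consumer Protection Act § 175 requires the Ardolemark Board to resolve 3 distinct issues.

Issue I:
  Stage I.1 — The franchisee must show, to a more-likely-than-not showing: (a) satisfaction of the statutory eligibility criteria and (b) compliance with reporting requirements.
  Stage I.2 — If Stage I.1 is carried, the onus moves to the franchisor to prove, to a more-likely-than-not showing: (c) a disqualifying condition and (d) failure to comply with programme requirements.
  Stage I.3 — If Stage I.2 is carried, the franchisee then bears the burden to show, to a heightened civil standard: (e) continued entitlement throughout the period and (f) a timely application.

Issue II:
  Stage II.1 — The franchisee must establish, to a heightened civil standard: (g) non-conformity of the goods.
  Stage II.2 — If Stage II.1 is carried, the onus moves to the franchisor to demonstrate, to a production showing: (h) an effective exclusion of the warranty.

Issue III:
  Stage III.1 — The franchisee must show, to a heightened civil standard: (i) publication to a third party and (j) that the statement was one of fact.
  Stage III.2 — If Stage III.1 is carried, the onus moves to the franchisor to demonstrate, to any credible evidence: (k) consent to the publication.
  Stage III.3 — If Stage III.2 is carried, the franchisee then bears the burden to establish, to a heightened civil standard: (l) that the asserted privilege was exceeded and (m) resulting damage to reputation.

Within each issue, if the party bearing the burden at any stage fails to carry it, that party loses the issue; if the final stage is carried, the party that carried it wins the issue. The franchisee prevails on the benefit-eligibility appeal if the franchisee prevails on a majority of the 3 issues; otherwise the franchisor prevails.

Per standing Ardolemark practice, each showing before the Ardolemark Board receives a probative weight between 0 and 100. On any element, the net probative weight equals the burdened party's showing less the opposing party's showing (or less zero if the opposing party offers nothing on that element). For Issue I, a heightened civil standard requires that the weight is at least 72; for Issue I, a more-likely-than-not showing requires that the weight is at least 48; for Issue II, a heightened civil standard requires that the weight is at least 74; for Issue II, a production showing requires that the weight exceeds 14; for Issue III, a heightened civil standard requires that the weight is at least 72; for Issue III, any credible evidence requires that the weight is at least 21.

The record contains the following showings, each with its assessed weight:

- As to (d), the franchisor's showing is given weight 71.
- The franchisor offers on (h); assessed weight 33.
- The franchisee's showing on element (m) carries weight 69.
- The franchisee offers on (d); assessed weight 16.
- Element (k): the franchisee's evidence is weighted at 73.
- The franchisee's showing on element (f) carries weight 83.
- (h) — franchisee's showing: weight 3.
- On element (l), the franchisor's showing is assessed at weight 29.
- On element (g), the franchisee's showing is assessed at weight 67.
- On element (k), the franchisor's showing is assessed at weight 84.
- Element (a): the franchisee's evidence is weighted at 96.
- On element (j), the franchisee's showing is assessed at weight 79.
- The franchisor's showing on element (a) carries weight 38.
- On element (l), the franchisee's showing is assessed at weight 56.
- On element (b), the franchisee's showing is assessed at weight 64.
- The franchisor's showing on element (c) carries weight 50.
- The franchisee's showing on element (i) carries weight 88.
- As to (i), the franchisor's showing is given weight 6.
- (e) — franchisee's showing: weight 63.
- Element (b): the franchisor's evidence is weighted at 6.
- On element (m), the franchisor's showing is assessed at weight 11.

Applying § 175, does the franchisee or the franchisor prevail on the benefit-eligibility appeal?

franchisor

— Issue I —
Stage I.1 (franchisee, a more-likely-than-not showing, weight is at least 48): (a) net 96−38=58 ≥ 48 — meets; (b) net 64−6=58 ≥ 48 — meets.
  All elements met. The burden passes to the franchisor.
Stage I.2 (franchisor, a more-likely-than-not showing, weight is at least 48): (c) 50 ≥ 48 — meets; (d) net 71−16=55 ≥ 48 — meets.
  The franchisor carries Stage I.2; the franchisee now bears the burden.
Stage I.3 (franchisee, a heightened civil standard, weight is at least 72): (e) 63 < 72 — fails; (f) 83 ≥ 72 — meets.
  Not every element is met, so the franchisee fails to carry Stage I.3.
The franchisor prevails on this issue.
— Issue II —
At Stage II.1 the franchisee must meet a heightened civil standard (weight is at least 74): on (g) the weight is 67, < 74, so (g) does not meet the standard.
  The franchisee does not carry Stage II.1.
The franchisor prevails on this issue.
— Issue III —
At Stage III.1 the franchisee must meet a heightened civil standard (weight is at least 72): on (i) the weight is 88 less the opposing 6 gives net 82, ≥ 72, so (i) meets the standard; on (j) the weight is 79, ≥ 72, so (j) meets the standard.
  Stage III.1 is satisfied; the onus moves to the franchisor.
At Stage III.2 the franchisor must meet any credible evidence (weight is at least 21): on (k) the weight is 84 less the opposing 73 gives net 11, which does not reach 21, so (k) does not meet the standard.
  The franchisor does not carry Stage III.2.
The analysis ends at Stage III.2; the franchisee prevails on this issue.
Per-issue: Issue I → franchisor; Issue II → franchisor; Issue III → franchisee. The franchisee must prevail on a majority of issues; overall, the franchisor prevails.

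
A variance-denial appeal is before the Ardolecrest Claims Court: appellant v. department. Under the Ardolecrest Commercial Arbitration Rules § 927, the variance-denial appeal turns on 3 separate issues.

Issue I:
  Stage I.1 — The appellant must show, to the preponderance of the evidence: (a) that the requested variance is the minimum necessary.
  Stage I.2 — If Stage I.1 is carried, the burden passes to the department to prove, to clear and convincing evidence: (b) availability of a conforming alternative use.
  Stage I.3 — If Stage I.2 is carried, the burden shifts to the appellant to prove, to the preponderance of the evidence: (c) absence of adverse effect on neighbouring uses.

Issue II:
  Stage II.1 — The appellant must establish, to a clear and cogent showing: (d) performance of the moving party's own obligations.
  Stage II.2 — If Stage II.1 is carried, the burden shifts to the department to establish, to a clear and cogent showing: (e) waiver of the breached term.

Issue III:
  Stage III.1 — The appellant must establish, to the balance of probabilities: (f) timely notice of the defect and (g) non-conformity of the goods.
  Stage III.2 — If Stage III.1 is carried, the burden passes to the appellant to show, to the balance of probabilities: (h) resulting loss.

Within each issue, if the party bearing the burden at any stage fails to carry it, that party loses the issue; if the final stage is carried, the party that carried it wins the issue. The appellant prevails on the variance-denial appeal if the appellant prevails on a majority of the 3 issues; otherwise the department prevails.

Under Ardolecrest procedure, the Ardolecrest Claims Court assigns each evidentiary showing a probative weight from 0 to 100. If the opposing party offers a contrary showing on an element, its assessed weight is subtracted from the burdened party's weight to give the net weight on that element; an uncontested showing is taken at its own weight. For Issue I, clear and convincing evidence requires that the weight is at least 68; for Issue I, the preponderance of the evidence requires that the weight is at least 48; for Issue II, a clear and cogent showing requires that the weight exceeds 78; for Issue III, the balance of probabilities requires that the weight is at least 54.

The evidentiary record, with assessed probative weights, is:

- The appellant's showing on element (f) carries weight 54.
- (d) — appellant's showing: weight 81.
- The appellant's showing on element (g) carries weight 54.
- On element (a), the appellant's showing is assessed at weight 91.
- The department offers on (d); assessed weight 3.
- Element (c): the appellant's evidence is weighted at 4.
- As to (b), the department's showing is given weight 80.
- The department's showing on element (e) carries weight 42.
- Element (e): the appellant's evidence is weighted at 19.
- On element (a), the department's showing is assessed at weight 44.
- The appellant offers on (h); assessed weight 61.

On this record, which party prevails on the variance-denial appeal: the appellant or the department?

— Issue I —
Stage I.1 (appellant, the preponderance of the evidence, weight is at least 48): (a) net 91−44=47 < 48 — fails.
  The appellant does not carry Stage I.1.
So the department prevails on this issue.
— Issue II —
At Stage II.1 the appellant must meet a clear and cogent showing (weight exceeds 78): on (d) the weight is 81 less the opposing 3 gives net 78, which does not exceed 78, so (d) does not meet the standard.
  Not every element is met, so the appellant fails to carry Stage II.1.
The analysis ends at Stage II.1; the department prevails on this issue.
— Issue III —
Stage III.1 (appellant, the balance of probabilities, weight is at least 54): (f) 54 ≥ 54 — meets; (g) 54 ≥ 54 — meets.
  Stage III.1 is satisfied; the appellant continues to bear the burden.
Stage III.2 (appellant, the balance of probabilities, weight is at least 54): (h) 61 ≥ 54 — meets.
  All elements met at the final stage.
Every stage carried; the appellant prevails on this issue.
Per-issue: Issue I → department; Issue II → department; Issue III → appellant. The appellant must prevail on a majority of issues; overall, the department prevails.

department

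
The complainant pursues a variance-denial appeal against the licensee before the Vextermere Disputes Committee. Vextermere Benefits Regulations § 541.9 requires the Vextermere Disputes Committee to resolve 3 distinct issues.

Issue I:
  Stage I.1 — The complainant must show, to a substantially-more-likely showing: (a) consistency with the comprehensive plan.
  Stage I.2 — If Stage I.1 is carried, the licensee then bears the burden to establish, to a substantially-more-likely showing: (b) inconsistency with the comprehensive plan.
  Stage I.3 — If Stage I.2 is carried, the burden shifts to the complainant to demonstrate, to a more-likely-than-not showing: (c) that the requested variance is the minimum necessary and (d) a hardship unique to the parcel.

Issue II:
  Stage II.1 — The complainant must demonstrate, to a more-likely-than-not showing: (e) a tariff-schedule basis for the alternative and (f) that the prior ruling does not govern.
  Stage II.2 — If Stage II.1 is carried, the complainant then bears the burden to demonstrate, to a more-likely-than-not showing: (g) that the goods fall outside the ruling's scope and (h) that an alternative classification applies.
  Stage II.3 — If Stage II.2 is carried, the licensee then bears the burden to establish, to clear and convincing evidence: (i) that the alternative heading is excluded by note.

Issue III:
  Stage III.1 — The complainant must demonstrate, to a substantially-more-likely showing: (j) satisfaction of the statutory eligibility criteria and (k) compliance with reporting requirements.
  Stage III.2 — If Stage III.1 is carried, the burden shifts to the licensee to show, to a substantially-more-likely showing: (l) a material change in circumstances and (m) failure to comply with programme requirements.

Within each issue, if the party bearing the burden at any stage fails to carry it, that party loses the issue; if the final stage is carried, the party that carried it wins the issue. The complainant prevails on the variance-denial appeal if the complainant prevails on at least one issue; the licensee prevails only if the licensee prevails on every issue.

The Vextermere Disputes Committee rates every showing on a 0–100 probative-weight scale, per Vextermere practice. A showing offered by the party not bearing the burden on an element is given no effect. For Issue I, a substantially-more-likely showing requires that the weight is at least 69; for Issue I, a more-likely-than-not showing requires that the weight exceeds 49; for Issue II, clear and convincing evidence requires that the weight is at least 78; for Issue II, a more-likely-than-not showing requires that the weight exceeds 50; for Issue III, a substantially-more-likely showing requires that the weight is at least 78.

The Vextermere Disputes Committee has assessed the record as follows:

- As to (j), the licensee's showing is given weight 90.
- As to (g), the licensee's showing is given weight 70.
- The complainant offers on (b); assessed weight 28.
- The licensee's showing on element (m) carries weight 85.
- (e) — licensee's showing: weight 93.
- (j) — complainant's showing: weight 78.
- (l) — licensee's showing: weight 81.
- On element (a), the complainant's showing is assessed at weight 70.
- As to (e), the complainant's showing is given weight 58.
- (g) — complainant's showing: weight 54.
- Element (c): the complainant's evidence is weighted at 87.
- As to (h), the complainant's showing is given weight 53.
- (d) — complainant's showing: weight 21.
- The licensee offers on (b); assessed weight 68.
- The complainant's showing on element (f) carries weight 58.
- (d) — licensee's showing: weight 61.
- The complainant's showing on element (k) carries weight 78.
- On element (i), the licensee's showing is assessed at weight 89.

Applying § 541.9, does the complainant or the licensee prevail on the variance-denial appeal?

— Issue I —
Stage I.1 (complainant, a substantially-more-likely showing, weight is at least 69): (a) 70 ≥ 69 — meets.
  All elements met. The burden passes to the licensee.
Stage I.2 (licensee, a substantially-more-likely showing, weight is at least 69): (b) 68 (complainant's 28 disregarded) < 69 — fails.
  Stage I.2 not carried; the licensee fails its burden.
The complainant prevails on this issue.
— Issue II —
At Stage II.1 the complainant must meet a more-likely-than-not showing (weight exceeds 50): on (e) the weight is 58 (the licensee's 93 is given no effect), > 50, so (e) meets the standard; on (f) the weight is 58, > 50, so (f) meets the standard.
  Stage II.1 is satisfied; the complainant continues to bear the burden.
At Stage II.2 the complainant must meet a more-likely-than-not showing (weight exceeds 50): on (g) the weight is 54 (the licensee's 70 is given no effect), which does exceed 50, so (g) meets the standard; on (h) the weight is 53, > 50, so (h) meets the standard.
  Stage II.2 is satisfied; the onus moves to the licensee.
At Stage II.3 the licensee must meet clear and convincing evidence (weight is at least 78): on (i) the weight is 89, ≥ 78, so (i) meets the standard.
  All elements met at the final stage.
Every stage carried; the licensee prevails on this issue.
— Issue III —
Stage III.1 (complainant, a substantially-more-likely showing, weight is at least 78): (j) 78 (licensee's 90 disregarded) ≥ 78 — meets; (k) 78 ≥ 78 — meets.
  Stage III.1 is satisfied; the onus moves to the licensee.
Stage III.2 (licensee, a substantially-more-likely showing, weight is at least 78): (l) 81 ≥ 78 — meets; (m) 85 ≥ 78 — meets.
  Stage III.2 carried; the final stage is satisfied.
All stages carried — the licensee prevails on this issue.
Per-issue: Issue I → complainant; Issue II → licensee; Issue III → licensee. The complainant must prevail on at least one issue; overall, the complainant prevails.

complainant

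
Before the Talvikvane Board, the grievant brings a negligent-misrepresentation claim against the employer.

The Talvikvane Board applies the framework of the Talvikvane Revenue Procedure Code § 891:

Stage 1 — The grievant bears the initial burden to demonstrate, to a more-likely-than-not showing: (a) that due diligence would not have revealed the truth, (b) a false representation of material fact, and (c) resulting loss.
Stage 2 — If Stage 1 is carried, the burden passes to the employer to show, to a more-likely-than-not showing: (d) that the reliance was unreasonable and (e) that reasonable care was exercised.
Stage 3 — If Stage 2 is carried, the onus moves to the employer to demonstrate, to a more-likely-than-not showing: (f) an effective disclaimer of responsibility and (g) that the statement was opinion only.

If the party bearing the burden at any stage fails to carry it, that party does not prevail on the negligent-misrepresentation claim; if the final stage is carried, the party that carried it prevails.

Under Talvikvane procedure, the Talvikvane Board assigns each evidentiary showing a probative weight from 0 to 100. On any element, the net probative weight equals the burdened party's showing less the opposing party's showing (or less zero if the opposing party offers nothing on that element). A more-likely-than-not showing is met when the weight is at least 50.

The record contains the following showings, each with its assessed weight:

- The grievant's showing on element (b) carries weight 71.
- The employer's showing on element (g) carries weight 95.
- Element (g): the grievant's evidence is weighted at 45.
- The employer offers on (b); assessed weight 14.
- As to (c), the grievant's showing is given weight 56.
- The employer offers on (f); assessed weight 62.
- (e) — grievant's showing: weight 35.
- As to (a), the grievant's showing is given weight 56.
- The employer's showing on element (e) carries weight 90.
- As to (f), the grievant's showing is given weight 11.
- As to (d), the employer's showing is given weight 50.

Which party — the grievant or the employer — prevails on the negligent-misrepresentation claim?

employer

Stage 1 — burden on grievant; standard: a more-likely-than-not showing (weight is at least 50).
    (a): 56 ≥ 50 [met]
    (b): 71 − 14 = 57 ≥ 50 [met]
    (c): 56 ≥ 50 [met]
  All elements met. The burden passes to the employer.
Stage 2 — burden on employer; standard: a more-likely-than-not showing (weight is at least 50).
    (d): 50 ≥ 50 [met]
    (e): 90 − 35 = 55 ≥ 50 [met]
  Stage 2 carried; the burden remains with the employer.
Stage 3 — burden on employer; standard: a more-likely-than-not showing (weight is at least 50).
    (f): 62 − 11 = 51 ≥ 50 [met]
    (g): 95 − 45 = 50 ≥ 50 [met]
  Stage 3 carried; the final stage is satisfied.
All stages carried — the employer prevails.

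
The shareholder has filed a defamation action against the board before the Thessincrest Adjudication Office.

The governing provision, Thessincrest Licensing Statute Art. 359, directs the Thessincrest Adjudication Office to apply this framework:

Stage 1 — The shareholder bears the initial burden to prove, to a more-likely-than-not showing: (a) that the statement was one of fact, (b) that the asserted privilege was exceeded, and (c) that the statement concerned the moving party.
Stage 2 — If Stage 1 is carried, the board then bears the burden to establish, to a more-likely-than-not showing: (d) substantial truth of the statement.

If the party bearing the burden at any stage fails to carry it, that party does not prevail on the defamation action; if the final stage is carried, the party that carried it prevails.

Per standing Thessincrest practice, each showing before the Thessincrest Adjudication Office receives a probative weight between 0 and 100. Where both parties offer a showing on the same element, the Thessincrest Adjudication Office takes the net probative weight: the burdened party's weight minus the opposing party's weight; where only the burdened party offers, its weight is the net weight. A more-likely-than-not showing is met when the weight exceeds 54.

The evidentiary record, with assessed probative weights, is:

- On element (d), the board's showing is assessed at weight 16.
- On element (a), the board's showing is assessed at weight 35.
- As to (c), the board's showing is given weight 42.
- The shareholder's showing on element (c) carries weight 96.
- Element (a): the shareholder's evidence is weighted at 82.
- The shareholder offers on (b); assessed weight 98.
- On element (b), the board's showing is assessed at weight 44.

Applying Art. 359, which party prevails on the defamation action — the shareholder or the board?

At Stage 1 the shareholder must meet a more-likely-than-not showing (weight exceeds 54): on (a) the weight is 82 less the opposing 35 gives net 47, ≤ 54, so (a) does not meet the standard; on (b) the weight is 98 less the opposing 44 gives net 54, which does not exceed 54, so (b) does not meet the standard; on (c) the weight is 96 less the opposing 42 gives net 54, which does not exceed 54, so (c) does not meet the standard.
  Stage 1 not carried; the shareholder fails its burden.
The analysis ends at Stage 1; the board prevails.

board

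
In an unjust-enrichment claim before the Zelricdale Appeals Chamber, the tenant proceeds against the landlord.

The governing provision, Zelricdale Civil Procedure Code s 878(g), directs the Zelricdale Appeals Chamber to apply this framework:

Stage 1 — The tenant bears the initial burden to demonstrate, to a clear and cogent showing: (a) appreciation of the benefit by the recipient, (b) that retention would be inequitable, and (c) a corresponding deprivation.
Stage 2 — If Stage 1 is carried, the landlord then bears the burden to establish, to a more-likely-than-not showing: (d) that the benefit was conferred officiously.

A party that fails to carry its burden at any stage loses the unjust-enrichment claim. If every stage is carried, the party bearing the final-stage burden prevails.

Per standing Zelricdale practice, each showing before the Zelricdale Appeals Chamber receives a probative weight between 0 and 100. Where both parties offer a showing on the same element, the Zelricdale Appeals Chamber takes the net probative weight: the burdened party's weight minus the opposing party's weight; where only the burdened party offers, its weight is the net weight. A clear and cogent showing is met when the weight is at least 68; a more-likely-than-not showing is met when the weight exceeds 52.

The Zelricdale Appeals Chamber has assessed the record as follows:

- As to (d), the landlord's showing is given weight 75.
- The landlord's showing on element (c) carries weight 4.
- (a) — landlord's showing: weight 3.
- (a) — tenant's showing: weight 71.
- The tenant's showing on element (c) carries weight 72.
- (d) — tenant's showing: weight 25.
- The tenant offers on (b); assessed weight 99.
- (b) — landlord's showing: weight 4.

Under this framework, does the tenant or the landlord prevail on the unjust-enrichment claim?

tenant

Stage 1 (tenant, a clear and cogent showing, weight is at least 68): (a) net 71−3=68 ≥ 68 — meets; (b) net 99−4=95 ≥ 68 — meets; (c) net 72−4=68 ≥ 68 — meets.
  Stage 1 is satisfied; the onus moves to the landlord.
Stage 2 (landlord, a more-likely-than-not showing, weight exceeds 52): (d) net 75−25=50 ≤ 52 — fails.
  Stage 2 not carried; the landlord fails its burden.
The tenant prevails.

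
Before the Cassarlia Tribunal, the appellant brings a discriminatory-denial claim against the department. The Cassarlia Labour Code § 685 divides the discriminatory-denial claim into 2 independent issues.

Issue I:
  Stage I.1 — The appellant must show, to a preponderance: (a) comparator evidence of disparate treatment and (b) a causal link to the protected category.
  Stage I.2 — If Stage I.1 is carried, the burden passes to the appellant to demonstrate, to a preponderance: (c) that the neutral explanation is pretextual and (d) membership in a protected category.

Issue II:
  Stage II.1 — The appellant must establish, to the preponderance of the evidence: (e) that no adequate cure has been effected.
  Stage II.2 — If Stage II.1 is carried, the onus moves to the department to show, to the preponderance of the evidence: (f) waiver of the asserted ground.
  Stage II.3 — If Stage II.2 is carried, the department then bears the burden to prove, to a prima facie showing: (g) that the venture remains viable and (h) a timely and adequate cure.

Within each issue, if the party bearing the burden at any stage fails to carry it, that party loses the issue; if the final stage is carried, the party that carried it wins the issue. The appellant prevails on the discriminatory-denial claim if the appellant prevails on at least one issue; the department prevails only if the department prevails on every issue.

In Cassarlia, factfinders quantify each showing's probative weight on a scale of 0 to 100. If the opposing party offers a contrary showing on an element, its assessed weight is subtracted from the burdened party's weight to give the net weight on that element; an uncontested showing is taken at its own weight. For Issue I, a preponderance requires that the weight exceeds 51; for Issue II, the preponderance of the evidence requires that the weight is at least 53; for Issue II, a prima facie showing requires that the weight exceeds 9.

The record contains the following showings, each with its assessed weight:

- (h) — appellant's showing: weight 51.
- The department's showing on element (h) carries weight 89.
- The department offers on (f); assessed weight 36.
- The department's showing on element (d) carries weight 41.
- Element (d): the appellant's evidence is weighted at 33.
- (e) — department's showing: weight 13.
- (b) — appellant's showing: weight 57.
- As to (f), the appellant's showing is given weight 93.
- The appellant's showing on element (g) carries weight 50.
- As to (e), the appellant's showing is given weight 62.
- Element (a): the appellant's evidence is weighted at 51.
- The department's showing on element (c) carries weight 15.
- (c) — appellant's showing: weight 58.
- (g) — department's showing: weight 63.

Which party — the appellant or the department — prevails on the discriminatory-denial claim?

department

— Issue I —
Stage I.1 — burden on appellant; standard: a preponderance (weight exceeds 51).
    (a): 51 ≤ 51 [not met]
    (b): 57 > 51 [met]
  The appellant does not carry Stage I.1.
So the department prevails on this issue.
— Issue II —
Stage II.1 — burden on appellant; standard: the preponderance of the evidence (weight is at least 53).
    (e): 62 − 13 = 49 < 53 [not met]
  Not every element is met, so the appellant fails to carry Stage II.1.
The analysis ends at Stage II.1; the department prevails on this issue.
Per-issue: Issue I → department; Issue II → department. The appellant must prevail on at least one issue; overall, the department prevails.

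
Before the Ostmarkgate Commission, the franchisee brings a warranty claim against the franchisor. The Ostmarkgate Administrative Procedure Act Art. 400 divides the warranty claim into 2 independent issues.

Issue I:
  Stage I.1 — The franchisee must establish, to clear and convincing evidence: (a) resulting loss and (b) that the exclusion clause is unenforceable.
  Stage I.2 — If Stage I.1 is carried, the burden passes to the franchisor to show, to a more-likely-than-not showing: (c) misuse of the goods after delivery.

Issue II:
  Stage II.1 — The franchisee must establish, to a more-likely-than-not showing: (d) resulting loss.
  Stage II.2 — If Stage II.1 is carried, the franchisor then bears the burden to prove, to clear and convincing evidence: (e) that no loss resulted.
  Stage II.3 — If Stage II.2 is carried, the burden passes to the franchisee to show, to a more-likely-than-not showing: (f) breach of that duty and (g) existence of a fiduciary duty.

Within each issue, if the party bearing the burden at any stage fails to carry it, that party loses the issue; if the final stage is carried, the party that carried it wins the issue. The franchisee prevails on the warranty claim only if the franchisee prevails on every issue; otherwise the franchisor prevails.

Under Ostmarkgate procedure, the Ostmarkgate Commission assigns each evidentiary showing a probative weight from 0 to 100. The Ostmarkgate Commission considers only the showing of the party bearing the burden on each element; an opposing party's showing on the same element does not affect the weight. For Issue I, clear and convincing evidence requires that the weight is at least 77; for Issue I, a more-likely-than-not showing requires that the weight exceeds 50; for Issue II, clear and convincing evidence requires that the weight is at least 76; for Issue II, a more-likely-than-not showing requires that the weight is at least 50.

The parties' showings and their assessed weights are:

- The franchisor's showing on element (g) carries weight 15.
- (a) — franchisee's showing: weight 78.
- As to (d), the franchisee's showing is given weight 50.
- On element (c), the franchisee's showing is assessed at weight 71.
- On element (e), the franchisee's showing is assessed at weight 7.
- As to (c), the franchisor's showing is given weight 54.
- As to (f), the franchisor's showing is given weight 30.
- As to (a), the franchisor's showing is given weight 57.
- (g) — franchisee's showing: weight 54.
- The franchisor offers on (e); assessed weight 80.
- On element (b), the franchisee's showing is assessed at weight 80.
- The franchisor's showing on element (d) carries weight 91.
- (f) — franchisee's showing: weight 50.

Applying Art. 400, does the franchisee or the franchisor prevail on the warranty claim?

franchisor

— Issue I —
At Stage I.1 the franchisee must meet clear and convincing evidence (weight is at least 77): on (a) the weight is 78 (the franchisor's 57 is given no effect), ≥ 77, so (a) meets the standard; on (b) the weight is 80, ≥ 77, so (b) meets the standard.
  The franchisee carries Stage I.1; the franchisor now bears the burden.
At Stage I.2 the franchisor must meet a more-likely-than-not showing (weight exceeds 50): on (c) the weight is 54 (the franchisee's 71 is given no effect), > 50, so (c) meets the standard.
  All elements met at the final stage.
All stages carried — the franchisor prevails on this issue.
— Issue II —
Stage II.1 (franchisee, a more-likely-than-not showing, weight is at least 50): (d) 50 (franchisor's 91 disregarded) ≥ 50 — meets.
  All elements met. The burden passes to the franchisor.
Stage II.2 (franchisor, clear and convincing evidence, weight is at least 76): (e) 80 (franchisee's 7 disregarded) ≥ 76 — meets.
  Stage II.2 carried; the burden shifts to the franchisee.
Stage II.3 (franchisee, a more-likely-than-not showing, weight is at least 50): (f) 50 (franchisor's 30 disregarded) ≥ 50 — meets; (g) 54 (franchisor's 15 disregarded) ≥ 50 — meets.
  All elements met at the final stage.
Every stage carried; the franchisee prevails on this issue.
Per-issue: Issue I → franchisor; Issue II → franchisee. The franchisee must prevail on every issue; overall, the franchisor prevails.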